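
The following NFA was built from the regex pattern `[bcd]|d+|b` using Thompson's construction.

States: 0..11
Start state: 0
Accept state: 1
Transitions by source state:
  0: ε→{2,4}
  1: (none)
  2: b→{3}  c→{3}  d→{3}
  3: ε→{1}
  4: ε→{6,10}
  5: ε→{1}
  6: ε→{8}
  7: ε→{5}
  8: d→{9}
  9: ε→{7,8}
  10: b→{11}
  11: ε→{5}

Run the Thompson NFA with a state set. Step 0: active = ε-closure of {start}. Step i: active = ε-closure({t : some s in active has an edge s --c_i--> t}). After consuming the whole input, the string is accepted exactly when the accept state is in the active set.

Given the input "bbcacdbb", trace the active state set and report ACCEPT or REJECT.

Answer: REJECT

Derivation:
S₀ = ε-closure({0}) = {0,2,4,6,8,10}
'b' @ 1: {1,3,5,11}  (accept∈set)
'b' @ 2: {}  — no active states
rest 'cacdbb' ignored (set empty)
end set {} — state 1 not in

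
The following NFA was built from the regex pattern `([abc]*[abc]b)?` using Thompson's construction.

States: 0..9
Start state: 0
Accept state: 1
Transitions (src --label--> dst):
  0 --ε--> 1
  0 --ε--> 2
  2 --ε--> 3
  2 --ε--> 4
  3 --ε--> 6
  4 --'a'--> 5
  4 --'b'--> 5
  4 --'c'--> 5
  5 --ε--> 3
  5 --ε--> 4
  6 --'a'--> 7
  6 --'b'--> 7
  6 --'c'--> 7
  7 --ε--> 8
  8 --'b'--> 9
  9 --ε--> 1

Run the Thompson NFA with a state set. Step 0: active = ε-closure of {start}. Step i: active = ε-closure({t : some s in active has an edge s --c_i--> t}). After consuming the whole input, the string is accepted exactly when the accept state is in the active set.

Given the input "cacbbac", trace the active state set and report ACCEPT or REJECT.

Answer: REJECT

Steps:
S₀ = ε-closure({0}) = {0,1,2,3,4,6}
'c' @ 1: {3,4,5,6,7,8}
'a' @ 2: {3,4,5,6,7,8}
'c' @ 3: {3,4,5,6,7,8}
'b' @ 4: {1,3,4,5,6,7,8,9}  [accepting]
'b' @ 5: {1,3,4,5,6,7,8,9}  [accepting]
'a' @ 6: {3,4,5,6,7,8}
'c' @ 7: {3,4,5,6,7,8}
after full input: {3,4,5,6,7,8}  (accept=1 not in)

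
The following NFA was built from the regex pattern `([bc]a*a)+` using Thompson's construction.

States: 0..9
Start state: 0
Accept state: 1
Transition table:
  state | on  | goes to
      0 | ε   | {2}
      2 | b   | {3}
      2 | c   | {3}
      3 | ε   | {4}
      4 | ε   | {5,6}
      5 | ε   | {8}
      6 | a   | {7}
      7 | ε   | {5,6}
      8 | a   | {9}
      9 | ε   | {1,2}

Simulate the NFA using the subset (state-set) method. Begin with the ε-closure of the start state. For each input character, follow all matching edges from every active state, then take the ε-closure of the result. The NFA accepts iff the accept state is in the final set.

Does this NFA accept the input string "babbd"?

Answer: REJECT

Steps:
S₀ = ε-closure({0}) = {0,2}
'b' @ 1: {3,4,5,6,8}
'a' @ 2: {1,2,5,6,7,8,9}  [accepting]
'b' @ 3: {3,4,5,6,8}
'b' @ 4: {}  — state set empty
rest 'd' ignored (set empty)
end set {} — state 1 not in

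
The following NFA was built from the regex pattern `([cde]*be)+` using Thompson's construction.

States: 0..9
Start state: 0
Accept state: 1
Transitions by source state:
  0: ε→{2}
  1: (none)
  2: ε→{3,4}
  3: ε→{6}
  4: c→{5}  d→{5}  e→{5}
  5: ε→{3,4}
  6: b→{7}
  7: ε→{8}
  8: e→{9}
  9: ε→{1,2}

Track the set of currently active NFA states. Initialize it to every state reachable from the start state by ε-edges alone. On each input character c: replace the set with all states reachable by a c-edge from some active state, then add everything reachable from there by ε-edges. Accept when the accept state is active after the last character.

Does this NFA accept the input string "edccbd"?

Answer: REJECT

Trace:
S₀ = ε-closure({0}) = {0,2,3,4,6}
'e' @ 1: {3,4,5,6}
'd' @ 2: {3,4,5,6}
'c' @ 3: {3,4,5,6}
'c' @ 4: {3,4,5,6}
'b' @ 5: {7,8}
'd' @ 6: {}  — state set empty
final: {}; accept 1 not in set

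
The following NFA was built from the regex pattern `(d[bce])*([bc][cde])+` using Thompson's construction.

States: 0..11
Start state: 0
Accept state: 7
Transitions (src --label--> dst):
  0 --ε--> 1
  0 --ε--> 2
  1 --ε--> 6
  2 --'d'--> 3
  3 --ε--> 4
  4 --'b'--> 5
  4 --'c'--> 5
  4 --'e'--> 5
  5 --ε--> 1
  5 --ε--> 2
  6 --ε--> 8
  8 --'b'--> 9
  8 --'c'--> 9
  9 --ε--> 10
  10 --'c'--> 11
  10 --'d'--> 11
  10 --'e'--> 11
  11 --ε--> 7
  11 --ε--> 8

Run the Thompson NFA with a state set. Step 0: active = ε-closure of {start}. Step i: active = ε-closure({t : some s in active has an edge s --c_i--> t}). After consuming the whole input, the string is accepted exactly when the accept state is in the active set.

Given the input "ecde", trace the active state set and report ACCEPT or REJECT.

Answer: REJECT

Steps:
start: ε-closure({0}) = {0,1,2,6,8}
'e' @ 1: {}  — no active states
rest 'cde' ignored (set empty)
after full input: {}  (accept=7 not in)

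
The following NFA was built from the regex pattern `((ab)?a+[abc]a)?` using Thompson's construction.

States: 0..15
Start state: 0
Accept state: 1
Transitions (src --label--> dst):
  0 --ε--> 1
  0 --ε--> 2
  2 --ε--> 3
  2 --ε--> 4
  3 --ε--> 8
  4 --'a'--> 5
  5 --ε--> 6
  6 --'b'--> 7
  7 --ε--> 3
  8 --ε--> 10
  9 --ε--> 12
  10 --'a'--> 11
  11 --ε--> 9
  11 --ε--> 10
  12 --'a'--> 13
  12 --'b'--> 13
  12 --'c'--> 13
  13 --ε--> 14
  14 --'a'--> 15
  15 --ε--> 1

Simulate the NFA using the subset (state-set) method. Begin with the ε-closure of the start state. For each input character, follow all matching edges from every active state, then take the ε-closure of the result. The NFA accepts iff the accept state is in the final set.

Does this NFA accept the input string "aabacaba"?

Answer: REJECT

Steps:
S₀ = ε-closure({0}) = {0,1,2,3,4,8,10}
'a' @ 1: {5,6,9,10,11,12}
'a' @ 2: {9,10,11,12,13,14}
'b' @ 3: {13,14}
'a' @ 4: {1,15}  [accepting]
'c' @ 5: {}  — state set empty
rest 'aba' ignored (set empty)
after full input: {}  (accept=1 not in)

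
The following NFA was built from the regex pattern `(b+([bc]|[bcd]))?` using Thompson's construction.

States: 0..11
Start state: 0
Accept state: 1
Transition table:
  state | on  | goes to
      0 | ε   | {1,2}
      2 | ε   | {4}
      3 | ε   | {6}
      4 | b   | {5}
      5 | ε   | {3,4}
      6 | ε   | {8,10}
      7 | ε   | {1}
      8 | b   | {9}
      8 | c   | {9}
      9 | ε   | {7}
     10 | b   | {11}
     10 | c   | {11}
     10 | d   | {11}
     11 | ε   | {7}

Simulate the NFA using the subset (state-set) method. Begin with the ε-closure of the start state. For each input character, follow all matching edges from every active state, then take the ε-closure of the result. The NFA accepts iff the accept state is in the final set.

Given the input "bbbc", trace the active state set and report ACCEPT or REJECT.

Answer: ACCEPT

Steps:
initial (ε-close {0}): {0,1,2,4}
'b' @ 1: {3,4,5,6,8,10}
'b' @ 2: {1,3,4,5,6,7,8,9,10,11}  ✓accept
'b' @ 3: {1,3,4,5,6,7,8,9,10,11}  ✓accept
'c' @ 4: {1,7,9,11}  ✓accept
final: {1,7,9,11}; accept 1 in set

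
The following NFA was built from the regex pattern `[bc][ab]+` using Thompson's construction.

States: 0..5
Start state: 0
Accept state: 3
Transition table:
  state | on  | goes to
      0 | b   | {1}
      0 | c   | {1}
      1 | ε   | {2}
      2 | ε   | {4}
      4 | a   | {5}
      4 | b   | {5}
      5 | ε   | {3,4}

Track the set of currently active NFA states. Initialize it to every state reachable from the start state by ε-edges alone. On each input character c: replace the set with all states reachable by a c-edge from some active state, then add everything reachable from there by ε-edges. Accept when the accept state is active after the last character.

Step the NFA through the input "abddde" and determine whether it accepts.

Answer: REJECT

Derivation:
start: ε-closure({0}) = {0}
'a' @ 1: {}  — no active states
rest 'bddde' ignored (set empty)
end set {} — state 3 not in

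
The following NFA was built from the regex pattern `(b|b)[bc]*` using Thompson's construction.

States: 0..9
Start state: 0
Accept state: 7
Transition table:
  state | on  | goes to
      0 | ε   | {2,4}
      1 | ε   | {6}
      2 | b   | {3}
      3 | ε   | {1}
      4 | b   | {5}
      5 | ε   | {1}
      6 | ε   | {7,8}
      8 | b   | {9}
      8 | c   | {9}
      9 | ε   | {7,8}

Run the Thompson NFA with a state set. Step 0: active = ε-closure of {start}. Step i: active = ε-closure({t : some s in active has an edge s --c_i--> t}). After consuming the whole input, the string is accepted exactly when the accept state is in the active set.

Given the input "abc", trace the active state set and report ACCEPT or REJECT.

Answer: REJECT

Derivation:
initial (ε-close {0}): {0,2,4}
'a' @ 1: {}  — dead — no transitions
rest 'bc' ignored (set empty)
final: {}; accept 7 not in set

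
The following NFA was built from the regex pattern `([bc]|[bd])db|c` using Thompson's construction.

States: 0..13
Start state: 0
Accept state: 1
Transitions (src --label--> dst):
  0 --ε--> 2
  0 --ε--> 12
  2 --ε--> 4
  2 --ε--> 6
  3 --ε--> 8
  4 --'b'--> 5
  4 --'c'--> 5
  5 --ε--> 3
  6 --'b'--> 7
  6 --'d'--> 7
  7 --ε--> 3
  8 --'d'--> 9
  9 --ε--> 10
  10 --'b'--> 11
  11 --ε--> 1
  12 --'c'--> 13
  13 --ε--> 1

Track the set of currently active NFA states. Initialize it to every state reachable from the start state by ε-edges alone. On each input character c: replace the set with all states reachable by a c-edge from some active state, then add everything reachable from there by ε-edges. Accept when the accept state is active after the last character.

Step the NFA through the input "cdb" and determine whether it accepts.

Answer: ACCEPT

Derivation:
start: ε-closure({0}) = {0,2,4,6,12}
'c' @ 1: {1,3,5,8,13}  ✓accept
'd' @ 2: {9,10}
'b' @ 3: {1,11}  ✓accept
final: {1,11}; accept 1 in set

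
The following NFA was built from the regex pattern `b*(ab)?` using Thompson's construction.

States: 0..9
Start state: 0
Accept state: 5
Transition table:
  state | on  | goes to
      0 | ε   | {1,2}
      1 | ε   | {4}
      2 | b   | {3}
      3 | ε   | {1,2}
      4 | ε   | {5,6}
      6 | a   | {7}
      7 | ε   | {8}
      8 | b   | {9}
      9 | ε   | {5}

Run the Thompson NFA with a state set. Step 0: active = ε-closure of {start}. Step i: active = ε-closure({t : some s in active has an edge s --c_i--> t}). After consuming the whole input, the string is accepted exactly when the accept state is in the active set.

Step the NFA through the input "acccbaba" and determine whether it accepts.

S₀ = ε-closure({0}) = {0,1,2,4,5,6}
'a' @ 1: {7,8}
'c' @ 2: {}  — no active states
rest 'ccbaba' ignored (set empty)
final: {}; accept 5 not in set

Answer: REJECT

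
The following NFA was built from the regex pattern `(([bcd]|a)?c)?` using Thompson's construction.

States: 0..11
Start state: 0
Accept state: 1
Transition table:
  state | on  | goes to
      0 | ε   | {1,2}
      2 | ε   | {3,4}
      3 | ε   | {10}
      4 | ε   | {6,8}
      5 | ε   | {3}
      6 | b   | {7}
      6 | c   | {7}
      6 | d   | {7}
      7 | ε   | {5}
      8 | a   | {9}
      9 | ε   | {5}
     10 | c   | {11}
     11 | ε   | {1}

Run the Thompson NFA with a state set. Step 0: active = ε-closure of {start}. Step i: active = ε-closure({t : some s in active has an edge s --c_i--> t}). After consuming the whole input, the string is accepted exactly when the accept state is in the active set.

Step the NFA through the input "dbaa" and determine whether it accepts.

Answer: REJECT

Steps:
S₀ = ε-closure({0}) = {0,1,2,3,4,6,8,10}
'd' @ 1: {3,5,7,10}
'b' @ 2: {}  — state set empty
rest 'aa' ignored (set empty)
final: {}; accept 1 not in set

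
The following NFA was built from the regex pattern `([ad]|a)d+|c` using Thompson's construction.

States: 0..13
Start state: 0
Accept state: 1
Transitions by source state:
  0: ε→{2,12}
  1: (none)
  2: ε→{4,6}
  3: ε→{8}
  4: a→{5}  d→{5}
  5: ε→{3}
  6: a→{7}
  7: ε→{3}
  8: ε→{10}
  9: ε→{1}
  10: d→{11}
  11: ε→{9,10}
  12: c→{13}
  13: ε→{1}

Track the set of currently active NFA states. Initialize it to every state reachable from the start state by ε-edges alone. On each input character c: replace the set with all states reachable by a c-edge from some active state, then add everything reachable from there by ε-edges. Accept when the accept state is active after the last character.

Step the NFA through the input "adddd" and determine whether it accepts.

Answer: ACCEPT

Trace:
start: ε-closure({0}) = {0,2,4,6,12}
'a' @ 1: {3,5,7,8,10}
'd' @ 2: {1,9,10,11}  ✓accept
'd' @ 3: {1,9,10,11}  ✓accept
'd' @ 4: {1,9,10,11}  ✓accept
'd' @ 5: {1,9,10,11}  ✓accept
after full input: {1,9,10,11}  (accept=1 in)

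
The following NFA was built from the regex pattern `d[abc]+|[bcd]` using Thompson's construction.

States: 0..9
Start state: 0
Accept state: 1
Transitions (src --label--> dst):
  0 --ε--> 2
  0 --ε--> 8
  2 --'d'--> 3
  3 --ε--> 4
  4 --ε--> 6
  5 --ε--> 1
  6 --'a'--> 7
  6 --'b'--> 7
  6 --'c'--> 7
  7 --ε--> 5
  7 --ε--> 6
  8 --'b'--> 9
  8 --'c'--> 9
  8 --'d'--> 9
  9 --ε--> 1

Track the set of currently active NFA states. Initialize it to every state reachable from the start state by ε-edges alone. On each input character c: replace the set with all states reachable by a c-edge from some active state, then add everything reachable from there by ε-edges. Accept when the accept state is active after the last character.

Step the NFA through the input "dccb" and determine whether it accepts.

S₀ = ε-closure({0}) = {0,2,8}
'd' @ 1: {1,3,4,6,9}  [accepting]
'c' @ 2: {1,5,6,7}  [accepting]
'c' @ 3: {1,5,6,7}  [accepting]
'b' @ 4: {1,5,6,7}  [accepting]
final: {1,5,6,7}; accept 1 in set

Answer: ACCEPT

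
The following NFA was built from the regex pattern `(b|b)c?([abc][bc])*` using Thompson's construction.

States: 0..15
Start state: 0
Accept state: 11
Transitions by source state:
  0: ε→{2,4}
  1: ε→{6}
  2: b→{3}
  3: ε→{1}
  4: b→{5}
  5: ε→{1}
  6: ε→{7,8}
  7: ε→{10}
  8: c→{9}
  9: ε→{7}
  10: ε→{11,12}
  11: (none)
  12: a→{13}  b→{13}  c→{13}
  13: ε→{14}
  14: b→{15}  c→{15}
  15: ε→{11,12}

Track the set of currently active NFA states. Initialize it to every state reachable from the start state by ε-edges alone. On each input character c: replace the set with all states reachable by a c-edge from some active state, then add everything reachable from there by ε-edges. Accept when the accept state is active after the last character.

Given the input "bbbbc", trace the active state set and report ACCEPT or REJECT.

Answer: ACCEPT

Derivation:
initial (ε-close {0}): {0,2,4}
'b' @ 1: {1,3,5,6,7,8,10,11,12}  ✓accept
'b' @ 2: {13,14}
'b' @ 3: {11,12,15}  ✓accept
'b' @ 4: {13,14}
'c' @ 5: {11,12,15}  ✓accept
after full input: {11,12,15}  (accept=11 in)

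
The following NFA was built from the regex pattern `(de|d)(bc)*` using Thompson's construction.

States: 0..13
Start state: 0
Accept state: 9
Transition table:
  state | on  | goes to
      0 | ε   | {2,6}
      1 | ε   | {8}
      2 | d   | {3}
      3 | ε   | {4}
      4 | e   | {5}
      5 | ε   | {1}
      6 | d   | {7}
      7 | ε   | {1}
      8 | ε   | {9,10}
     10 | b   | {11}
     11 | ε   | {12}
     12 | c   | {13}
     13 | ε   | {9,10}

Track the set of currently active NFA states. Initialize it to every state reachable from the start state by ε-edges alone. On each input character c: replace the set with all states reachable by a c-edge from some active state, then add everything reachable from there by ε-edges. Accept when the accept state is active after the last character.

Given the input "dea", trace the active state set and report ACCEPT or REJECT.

start: ε-closure({0}) = {0,2,6}
'd' @ 1: {1,3,4,7,8,9,10}  (accept∈set)
'e' @ 2: {1,5,8,9,10}  (accept∈set)
'a' @ 3: {}  — state set empty
end set {} — state 9 not in

Answer: REJECT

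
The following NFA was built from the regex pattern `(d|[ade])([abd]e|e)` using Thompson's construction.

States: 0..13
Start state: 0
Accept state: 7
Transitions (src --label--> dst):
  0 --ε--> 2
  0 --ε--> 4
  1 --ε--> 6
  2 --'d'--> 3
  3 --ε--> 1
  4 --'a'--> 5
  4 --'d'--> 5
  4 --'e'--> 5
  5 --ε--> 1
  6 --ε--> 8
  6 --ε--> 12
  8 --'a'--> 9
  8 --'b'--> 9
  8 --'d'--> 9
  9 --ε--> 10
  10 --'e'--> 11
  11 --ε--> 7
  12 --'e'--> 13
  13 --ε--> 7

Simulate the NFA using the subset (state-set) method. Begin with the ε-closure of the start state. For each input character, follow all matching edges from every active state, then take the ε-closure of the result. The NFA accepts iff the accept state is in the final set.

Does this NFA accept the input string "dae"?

initial (ε-close {0}): {0,2,4}
'd' @ 1: {1,3,5,6,8,12}
'a' @ 2: {9,10}
'e' @ 3: {7,11}  (accept∈set)
final: {7,11}; accept 7 in set

Answer: ACCEPT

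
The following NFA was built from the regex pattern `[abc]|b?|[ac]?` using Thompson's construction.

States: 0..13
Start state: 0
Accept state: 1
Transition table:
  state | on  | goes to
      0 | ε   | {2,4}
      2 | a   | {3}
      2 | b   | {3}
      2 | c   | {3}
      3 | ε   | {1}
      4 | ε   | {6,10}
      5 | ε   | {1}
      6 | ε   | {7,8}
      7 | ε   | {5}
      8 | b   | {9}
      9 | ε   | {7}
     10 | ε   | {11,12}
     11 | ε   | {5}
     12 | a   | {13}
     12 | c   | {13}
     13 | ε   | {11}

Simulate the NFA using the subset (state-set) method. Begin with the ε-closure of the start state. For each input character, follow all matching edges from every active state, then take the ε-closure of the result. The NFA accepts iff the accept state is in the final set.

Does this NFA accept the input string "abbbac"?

Answer: REJECT

Steps:
S₀ = ε-closure({0}) = {0,1,2,4,5,6,7,8,10,11,12}
'a' @ 1: {1,3,5,11,13}  (accept∈set)
'b' @ 2: {}  — state set empty
rest 'bbac' ignored (set empty)
after full input: {}  (accept=1 not in)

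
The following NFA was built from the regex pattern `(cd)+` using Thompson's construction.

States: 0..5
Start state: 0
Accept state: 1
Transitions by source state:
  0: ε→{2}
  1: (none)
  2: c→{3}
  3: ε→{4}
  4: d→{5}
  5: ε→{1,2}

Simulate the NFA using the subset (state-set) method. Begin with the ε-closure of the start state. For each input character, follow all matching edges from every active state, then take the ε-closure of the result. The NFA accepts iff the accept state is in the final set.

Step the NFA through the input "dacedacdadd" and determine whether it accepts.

initial (ε-close {0}): {0,2}
'd' @ 1: {}  — state set empty
rest 'acedacdadd' ignored (set empty)
after full input: {}  (accept=1 not in)

Answer: REJECT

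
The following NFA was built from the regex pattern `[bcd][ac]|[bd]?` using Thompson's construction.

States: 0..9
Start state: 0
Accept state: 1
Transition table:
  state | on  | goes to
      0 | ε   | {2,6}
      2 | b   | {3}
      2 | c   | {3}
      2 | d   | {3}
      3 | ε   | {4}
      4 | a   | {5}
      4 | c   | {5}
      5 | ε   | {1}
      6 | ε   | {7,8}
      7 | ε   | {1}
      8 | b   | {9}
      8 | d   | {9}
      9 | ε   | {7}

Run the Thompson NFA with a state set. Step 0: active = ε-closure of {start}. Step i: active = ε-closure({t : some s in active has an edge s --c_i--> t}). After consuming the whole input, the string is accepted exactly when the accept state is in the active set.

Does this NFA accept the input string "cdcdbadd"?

Answer: REJECT

Steps:
start: ε-closure({0}) = {0,1,2,6,7,8}
'c' @ 1: {3,4}
'd' @ 2: {}  — no active states
rest 'cdbadd' ignored (set empty)
end set {} — state 1 not in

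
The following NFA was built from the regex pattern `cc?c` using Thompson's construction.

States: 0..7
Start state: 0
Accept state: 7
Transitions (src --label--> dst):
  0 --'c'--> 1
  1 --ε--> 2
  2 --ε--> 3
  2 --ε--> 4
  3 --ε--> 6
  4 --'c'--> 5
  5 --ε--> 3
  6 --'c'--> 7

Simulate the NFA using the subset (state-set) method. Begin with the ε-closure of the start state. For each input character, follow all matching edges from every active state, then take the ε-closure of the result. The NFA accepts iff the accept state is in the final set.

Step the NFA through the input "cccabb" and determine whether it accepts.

S₀ = ε-closure({0}) = {0}
'c' @ 1: {1,2,3,4,6}
'c' @ 2: {3,5,6,7}  ✓accept
'c' @ 3: {7}  ✓accept
'a' @ 4: {}  — state set empty
rest 'bb' ignored (set empty)
final: {}; accept 7 not in set

Answer: REJECT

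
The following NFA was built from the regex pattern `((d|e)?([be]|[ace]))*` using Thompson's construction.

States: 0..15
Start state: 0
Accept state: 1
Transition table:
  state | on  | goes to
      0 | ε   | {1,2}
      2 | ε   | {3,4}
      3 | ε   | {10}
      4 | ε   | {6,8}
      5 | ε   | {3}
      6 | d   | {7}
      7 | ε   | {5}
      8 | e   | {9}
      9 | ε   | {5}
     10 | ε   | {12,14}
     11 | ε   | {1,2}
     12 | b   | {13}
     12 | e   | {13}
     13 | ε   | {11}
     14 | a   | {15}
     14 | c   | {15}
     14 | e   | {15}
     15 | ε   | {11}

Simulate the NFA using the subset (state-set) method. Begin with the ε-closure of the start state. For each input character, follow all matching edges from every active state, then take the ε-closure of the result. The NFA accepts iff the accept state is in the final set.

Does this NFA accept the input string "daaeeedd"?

start: ε-closure({0}) = {0,1,2,3,4,6,8,10,12,14}
'd' @ 1: {3,5,7,10,12,14}
'a' @ 2: {1,2,3,4,6,8,10,11,12,14,15}  [accepting]
'a' @ 3: {1,2,3,4,6,8,10,11,12,14,15}  [accepting]
'e' @ 4: {1,2,3,4,5,6,8,9,10,11,12,13,14,15}  [accepting]
'e' @ 5: {1,2,3,4,5,6,8,9,10,11,12,13,14,15}  [accepting]
'e' @ 6: {1,2,3,4,5,6,8,9,10,11,12,13,14,15}  [accepting]
'd' @ 7: {3,5,7,10,12,14}
'd' @ 8: {}  — dead — no transitions
end set {} — state 1 not in

Answer: REJECT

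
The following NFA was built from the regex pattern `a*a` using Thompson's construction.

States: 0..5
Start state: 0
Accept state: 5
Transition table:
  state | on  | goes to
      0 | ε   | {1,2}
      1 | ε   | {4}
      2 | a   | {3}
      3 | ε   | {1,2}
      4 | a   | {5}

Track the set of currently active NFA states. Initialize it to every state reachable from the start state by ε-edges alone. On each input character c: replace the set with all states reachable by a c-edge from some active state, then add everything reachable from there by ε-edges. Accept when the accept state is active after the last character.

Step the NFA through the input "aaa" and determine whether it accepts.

S₀ = ε-closure({0}) = {0,1,2,4}
'a' @ 1: {1,2,3,4,5}  ✓accept
'a' @ 2: {1,2,3,4,5}  ✓accept
'a' @ 3: {1,2,3,4,5}  ✓accept
after full input: {1,2,3,4,5}  (accept=5 in)

Answer: ACCEPT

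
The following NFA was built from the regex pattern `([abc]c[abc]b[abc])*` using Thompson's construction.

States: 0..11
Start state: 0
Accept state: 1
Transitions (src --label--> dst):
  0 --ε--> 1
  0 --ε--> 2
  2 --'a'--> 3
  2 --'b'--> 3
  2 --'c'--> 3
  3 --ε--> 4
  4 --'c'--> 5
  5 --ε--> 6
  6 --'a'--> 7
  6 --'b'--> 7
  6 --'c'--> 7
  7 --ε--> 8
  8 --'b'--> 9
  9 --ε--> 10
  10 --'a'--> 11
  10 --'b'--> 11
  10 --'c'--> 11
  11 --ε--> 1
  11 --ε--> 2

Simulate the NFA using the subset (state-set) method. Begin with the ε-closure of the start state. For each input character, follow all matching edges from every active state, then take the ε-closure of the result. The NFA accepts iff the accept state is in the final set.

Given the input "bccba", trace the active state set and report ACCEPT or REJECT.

initial (ε-close {0}): {0,1,2}
'b' @ 1: {3,4}
'c' @ 2: {5,6}
'c' @ 3: {7,8}
'b' @ 4: {9,10}
'a' @ 5: {1,2,11}  (accept∈set)
end set {1,2,11} — state 1 in

Answer: ACCEPT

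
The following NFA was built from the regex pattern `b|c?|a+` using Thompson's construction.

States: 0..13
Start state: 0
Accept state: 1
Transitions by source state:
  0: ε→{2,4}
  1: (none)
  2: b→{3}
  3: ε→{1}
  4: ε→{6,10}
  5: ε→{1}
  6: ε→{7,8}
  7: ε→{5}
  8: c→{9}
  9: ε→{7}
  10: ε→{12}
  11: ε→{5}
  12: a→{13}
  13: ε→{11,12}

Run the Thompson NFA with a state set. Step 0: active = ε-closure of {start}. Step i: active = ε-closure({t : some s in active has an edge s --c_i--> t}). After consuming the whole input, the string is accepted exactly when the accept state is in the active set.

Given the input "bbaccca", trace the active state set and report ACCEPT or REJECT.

initial (ε-close {0}): {0,1,2,4,5,6,7,8,10,12}
'b' @ 1: {1,3}  ✓accept
'b' @ 2: {}  — state set empty
rest 'accca' ignored (set empty)
final: {}; accept 1 not in set

Answer: REJECT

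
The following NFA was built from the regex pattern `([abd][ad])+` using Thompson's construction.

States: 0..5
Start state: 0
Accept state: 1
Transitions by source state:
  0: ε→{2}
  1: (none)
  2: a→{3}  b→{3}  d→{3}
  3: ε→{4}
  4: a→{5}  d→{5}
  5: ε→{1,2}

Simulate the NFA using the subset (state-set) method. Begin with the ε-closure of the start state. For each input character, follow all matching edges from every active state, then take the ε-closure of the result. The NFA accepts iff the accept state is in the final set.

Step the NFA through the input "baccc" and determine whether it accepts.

initial (ε-close {0}): {0,2}
'b' @ 1: {3,4}
'a' @ 2: {1,2,5}  [accepting]
'c' @ 3: {}  — state set empty
rest 'cc' ignored (set empty)
end set {} — state 1 not in

Answer: REJECT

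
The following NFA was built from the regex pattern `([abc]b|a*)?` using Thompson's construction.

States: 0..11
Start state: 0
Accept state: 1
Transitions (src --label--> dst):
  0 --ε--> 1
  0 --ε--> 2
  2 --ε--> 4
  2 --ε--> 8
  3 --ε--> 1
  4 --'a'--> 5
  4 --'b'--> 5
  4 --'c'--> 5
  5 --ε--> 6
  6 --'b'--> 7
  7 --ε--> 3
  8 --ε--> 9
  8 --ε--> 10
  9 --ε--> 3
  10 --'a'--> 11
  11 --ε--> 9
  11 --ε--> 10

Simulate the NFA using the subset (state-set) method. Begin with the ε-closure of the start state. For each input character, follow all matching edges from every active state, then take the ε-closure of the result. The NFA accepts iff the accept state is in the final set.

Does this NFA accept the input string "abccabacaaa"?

initial (ε-close {0}): {0,1,2,3,4,8,9,10}
'a' @ 1: {1,3,5,6,9,10,11}  (accept∈set)
'b' @ 2: {1,3,7}  (accept∈set)
'c' @ 3: {}  — state set empty
rest 'cabacaaa' ignored (set empty)
final: {}; accept 1 not in set

Answer: REJECT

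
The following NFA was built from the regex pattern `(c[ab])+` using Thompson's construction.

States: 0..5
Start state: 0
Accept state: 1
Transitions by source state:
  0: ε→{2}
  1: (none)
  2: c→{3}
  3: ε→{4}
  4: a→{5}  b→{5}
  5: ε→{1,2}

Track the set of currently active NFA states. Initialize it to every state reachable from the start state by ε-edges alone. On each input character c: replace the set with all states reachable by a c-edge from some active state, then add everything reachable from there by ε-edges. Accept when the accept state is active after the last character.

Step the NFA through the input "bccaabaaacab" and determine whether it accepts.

Answer: REJECT

Trace:
initial (ε-close {0}): {0,2}
'b' @ 1: {}  — no active states
rest 'ccaabaaacab' ignored (set empty)
after full input: {}  (accept=1 not in)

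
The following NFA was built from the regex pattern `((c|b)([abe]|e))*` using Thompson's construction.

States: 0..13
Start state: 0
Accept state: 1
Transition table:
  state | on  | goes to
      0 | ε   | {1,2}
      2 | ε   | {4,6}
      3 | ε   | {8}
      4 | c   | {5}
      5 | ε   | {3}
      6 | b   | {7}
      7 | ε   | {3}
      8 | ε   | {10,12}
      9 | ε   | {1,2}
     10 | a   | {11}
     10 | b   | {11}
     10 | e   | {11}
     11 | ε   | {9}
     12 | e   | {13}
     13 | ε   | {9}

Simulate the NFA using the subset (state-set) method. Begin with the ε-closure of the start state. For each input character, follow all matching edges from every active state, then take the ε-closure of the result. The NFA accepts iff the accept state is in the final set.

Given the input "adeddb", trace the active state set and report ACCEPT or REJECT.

Answer: REJECT

Derivation:
S₀ = ε-closure({0}) = {0,1,2,4,6}
'a' @ 1: {}  — dead — no transitions
rest 'deddb' ignored (set empty)
final: {}; accept 1 not in set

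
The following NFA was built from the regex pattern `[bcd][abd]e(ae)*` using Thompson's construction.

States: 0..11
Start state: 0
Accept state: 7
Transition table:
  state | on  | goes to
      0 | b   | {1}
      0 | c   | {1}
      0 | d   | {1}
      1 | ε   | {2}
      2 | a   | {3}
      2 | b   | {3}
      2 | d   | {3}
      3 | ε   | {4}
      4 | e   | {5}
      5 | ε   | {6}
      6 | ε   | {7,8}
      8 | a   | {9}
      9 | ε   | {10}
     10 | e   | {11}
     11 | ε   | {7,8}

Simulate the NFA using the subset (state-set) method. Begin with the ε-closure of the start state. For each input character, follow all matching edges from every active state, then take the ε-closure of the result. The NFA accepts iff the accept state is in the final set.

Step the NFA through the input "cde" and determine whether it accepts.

start: ε-closure({0}) = {0}
'c' @ 1: {1,2}
'd' @ 2: {3,4}
'e' @ 3: {5,6,7,8}  (accept∈set)
end set {5,6,7,8} — state 7 in

Answer: ACCEPT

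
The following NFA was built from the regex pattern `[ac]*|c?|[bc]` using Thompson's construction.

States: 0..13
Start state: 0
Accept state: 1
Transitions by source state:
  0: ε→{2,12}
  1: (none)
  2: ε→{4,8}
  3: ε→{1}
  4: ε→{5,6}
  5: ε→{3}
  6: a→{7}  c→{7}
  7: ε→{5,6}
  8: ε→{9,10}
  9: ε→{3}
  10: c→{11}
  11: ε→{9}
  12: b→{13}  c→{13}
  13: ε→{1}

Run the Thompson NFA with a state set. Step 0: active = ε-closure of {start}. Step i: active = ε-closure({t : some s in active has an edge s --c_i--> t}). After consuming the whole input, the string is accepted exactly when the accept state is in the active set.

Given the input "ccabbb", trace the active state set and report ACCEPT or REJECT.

Answer: REJECT

Steps:
initial (ε-close {0}): {0,1,2,3,4,5,6,8,9,10,12}
'c' @ 1: {1,3,5,6,7,9,11,13}  ✓accept
'c' @ 2: {1,3,5,6,7}  ✓accept
'a' @ 3: {1,3,5,6,7}  ✓accept
'b' @ 4: {}  — state set empty
rest 'bb' ignored (set empty)
final: {}; accept 1 not in set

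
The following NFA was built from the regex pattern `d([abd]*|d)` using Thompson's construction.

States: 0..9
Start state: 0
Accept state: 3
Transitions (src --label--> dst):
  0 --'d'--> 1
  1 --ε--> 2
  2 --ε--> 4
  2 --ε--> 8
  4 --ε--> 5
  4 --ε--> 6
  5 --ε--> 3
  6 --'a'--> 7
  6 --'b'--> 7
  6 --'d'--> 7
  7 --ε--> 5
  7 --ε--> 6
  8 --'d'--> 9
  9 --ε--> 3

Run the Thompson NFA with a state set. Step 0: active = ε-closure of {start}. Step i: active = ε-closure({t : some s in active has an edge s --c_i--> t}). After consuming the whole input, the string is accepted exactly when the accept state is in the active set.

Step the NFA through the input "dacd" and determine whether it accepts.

S₀ = ε-closure({0}) = {0}
'd' @ 1: {1,2,3,4,5,6,8}  (accept∈set)
'a' @ 2: {3,5,6,7}  (accept∈set)
'c' @ 3: {}  — no active states
rest 'd' ignored (set empty)
after full input: {}  (accept=3 not in)

Answer: REJECT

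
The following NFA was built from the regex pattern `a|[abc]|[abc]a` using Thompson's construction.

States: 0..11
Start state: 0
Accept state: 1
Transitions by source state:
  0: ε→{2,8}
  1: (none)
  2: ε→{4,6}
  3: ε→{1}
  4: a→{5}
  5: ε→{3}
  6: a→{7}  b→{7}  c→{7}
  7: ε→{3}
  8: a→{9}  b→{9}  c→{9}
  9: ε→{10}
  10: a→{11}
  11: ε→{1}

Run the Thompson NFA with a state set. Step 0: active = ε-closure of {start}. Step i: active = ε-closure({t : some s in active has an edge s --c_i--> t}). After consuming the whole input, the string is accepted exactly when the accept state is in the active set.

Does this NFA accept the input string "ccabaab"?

start: ε-closure({0}) = {0,2,4,6,8}
'c' @ 1: {1,3,7,9,10}  ✓accept
'c' @ 2: {}  — no active states
rest 'abaab' ignored (set empty)
final: {}; accept 1 not in set

Answer: REJECT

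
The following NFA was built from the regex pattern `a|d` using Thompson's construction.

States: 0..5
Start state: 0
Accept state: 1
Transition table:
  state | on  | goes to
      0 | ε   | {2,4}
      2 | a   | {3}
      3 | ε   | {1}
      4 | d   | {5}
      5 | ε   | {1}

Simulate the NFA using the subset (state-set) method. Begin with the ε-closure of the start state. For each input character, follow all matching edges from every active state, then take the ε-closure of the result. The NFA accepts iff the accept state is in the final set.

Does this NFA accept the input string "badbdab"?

Answer: REJECT

Derivation:
initial (ε-close {0}): {0,2,4}
'b' @ 1: {}  — state set empty
rest 'adbdab' ignored (set empty)
after full input: {}  (accept=1 not in)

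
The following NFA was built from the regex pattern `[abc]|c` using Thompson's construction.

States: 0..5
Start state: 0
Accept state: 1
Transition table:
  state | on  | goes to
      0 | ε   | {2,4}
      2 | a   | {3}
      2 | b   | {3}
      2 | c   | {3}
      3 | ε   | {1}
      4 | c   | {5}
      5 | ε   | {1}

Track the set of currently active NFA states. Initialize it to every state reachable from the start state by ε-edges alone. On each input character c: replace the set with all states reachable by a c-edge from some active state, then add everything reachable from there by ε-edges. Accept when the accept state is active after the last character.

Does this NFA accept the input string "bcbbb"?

start: ε-closure({0}) = {0,2,4}
'b' @ 1: {1,3}  ✓accept
'c' @ 2: {}  — no active states
rest 'bbb' ignored (set empty)
final: {}; accept 1 not in set

Answer: REJECT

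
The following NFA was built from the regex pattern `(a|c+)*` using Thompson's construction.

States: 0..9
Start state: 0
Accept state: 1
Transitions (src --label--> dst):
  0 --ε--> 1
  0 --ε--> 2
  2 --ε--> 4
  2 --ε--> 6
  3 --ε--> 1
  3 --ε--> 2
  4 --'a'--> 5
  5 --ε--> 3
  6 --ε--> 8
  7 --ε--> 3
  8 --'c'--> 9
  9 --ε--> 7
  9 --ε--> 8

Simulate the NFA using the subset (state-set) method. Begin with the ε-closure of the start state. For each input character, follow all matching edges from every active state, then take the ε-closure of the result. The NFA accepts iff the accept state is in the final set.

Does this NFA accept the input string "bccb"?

initial (ε-close {0}): {0,1,2,4,6,8}
'b' @ 1: {}  — dead — no transitions
rest 'ccb' ignored (set empty)
end set {} — state 1 not in

Answer: REJECT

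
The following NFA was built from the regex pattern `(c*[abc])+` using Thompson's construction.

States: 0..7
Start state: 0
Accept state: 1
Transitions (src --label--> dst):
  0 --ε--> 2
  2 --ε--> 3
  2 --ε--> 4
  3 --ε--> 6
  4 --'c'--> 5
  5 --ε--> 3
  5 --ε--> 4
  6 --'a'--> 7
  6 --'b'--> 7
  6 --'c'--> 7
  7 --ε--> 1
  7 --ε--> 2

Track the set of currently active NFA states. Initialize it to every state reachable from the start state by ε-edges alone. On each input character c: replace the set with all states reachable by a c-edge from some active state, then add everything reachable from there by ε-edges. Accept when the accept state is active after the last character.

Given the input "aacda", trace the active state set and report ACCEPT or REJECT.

initial (ε-close {0}): {0,2,3,4,6}
'a' @ 1: {1,2,3,4,6,7}  [accepting]
'a' @ 2: {1,2,3,4,6,7}  [accepting]
'c' @ 3: {1,2,3,4,5,6,7}  [accepting]
'd' @ 4: {}  — state set empty
rest 'a' ignored (set empty)
final: {}; accept 1 not in set

Answer: REJECT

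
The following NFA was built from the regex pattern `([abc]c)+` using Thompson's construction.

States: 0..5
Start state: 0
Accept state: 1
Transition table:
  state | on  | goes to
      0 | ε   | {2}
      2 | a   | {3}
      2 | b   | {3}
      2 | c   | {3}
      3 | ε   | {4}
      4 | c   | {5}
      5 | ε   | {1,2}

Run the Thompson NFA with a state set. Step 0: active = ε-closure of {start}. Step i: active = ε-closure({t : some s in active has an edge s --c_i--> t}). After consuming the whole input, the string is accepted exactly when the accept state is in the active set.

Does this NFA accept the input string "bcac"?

start: ε-closure({0}) = {0,2}
'b' @ 1: {3,4}
'c' @ 2: {1,2,5}  (accept∈set)
'a' @ 3: {3,4}
'c' @ 4: {1,2,5}  (accept∈set)
final: {1,2,5}; accept 1 in set

Answer: ACCEPT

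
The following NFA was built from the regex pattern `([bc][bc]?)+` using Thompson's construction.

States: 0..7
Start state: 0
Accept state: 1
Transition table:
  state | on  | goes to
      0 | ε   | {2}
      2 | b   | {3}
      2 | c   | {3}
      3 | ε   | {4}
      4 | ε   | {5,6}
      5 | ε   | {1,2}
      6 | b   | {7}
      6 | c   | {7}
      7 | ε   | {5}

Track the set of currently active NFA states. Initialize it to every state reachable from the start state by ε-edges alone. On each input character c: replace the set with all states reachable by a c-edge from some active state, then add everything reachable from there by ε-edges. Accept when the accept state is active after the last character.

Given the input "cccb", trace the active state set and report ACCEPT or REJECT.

Answer: ACCEPT

Derivation:
initial (ε-close {0}): {0,2}
'c' @ 1: {1,2,3,4,5,6}  ✓accept
'c' @ 2: {1,2,3,4,5,6,7}  ✓accept
'c' @ 3: {1,2,3,4,5,6,7}  ✓accept
'b' @ 4: {1,2,3,4,5,6,7}  ✓accept
after full input: {1,2,3,4,5,6,7}  (accept=1 in)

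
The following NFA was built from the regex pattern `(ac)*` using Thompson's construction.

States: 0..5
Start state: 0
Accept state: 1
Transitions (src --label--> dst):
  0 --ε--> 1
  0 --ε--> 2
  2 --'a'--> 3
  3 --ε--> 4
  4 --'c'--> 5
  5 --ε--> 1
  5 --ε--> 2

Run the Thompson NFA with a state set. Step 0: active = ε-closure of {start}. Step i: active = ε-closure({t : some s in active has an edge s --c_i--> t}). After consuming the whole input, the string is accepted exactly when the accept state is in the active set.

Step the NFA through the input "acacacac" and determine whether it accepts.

start: ε-closure({0}) = {0,1,2}
'a' @ 1: {3,4}
'c' @ 2: {1,2,5}  ✓accept
'a' @ 3: {3,4}
'c' @ 4: {1,2,5}  ✓accept
'a' @ 5: {3,4}
'c' @ 6: {1,2,5}  ✓accept
'a' @ 7: {3,4}
'c' @ 8: {1,2,5}  ✓accept
final: {1,2,5}; accept 1 in set

Answer: ACCEPT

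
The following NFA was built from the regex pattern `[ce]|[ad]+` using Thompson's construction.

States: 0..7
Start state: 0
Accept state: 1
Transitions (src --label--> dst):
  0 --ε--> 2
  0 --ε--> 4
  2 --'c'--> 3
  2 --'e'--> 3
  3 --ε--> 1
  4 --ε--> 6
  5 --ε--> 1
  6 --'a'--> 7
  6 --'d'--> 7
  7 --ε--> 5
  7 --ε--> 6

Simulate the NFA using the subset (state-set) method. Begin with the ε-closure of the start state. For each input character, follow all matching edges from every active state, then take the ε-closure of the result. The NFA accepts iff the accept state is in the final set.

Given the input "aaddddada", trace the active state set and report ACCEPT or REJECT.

start: ε-closure({0}) = {0,2,4,6}
'a' @ 1: {1,5,6,7}  ✓accept
'a' @ 2: {1,5,6,7}  ✓accept
'd' @ 3: {1,5,6,7}  ✓accept
'd' @ 4: {1,5,6,7}  ✓accept
'd' @ 5: {1,5,6,7}  ✓accept
'd' @ 6: {1,5,6,7}  ✓accept
'a' @ 7: {1,5,6,7}  ✓accept
'd' @ 8: {1,5,6,7}  ✓accept
'a' @ 9: {1,5,6,7}  ✓accept
after full input: {1,5,6,7}  (accept=1 in)

Answer: ACCEPT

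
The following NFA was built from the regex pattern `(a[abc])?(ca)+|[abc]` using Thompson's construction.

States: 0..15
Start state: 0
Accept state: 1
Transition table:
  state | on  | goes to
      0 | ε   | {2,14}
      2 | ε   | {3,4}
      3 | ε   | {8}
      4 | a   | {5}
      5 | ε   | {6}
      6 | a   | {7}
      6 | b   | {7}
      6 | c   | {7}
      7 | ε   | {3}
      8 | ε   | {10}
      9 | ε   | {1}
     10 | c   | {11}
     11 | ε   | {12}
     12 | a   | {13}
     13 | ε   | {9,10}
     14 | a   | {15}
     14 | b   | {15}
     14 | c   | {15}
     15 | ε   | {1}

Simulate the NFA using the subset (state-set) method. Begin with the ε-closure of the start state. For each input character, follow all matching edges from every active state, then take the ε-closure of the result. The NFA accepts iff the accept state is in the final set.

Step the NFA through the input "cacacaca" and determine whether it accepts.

S₀ = ε-closure({0}) = {0,2,3,4,8,10,14}
'c' @ 1: {1,11,12,15}  ✓accept
'a' @ 2: {1,9,10,13}  ✓accept
'c' @ 3: {11,12}
'a' @ 4: {1,9,10,13}  ✓accept
'c' @ 5: {11,12}
'a' @ 6: {1,9,10,13}  ✓accept
'c' @ 7: {11,12}
'a' @ 8: {1,9,10,13}  ✓accept
final: {1,9,10,13}; accept 1 in set

Answer: ACCEPT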